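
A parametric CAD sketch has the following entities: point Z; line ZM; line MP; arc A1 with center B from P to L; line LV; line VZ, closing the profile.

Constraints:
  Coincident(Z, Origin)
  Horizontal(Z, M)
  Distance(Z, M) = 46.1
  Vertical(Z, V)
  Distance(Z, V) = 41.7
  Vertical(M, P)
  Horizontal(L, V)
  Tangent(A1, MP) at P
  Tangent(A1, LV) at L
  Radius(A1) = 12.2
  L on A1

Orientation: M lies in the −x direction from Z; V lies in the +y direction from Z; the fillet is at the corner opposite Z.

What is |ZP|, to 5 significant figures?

54.731

The virtual corner opposite Z is at (-46.100, 41.700). A1 meets MP tangentially, so BP is at right angles to MP and the tangent condition forces BL to be normal to LV, with radius 12.2, so the center B sits 12.2 in from both sides at B = (-33.900, 29.500). That places the tangent points at P = (-46.100, 29.500) on MP and L = (-33.900, 41.700) on LV. Then |ZP| = |P − Z| = 54.731.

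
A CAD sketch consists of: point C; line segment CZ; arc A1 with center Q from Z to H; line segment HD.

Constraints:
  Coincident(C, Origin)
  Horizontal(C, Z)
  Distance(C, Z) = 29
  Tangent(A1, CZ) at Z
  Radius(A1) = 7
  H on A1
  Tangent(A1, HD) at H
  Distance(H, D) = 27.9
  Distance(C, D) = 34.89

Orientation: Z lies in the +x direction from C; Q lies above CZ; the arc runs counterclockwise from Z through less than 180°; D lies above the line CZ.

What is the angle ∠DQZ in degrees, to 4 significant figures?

149.5°

Checks: C.y = 0.00, Z.y = 0.00 ✓; |CZ| = 29.00 ✓; |QH| = 7.000 ✓; ∠(QH, HD) = 90.00° ✓; |HD| = 27.90 ✓; |CD| = 34.89 ✓.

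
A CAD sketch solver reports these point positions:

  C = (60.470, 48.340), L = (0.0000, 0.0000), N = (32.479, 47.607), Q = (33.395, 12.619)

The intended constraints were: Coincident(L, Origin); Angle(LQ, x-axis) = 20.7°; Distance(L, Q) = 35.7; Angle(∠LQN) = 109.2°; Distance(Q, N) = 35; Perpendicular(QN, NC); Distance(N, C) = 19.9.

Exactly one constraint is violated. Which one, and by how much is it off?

Distance(N, C) = 19.9 — off by 8.10.

L = (0.00, 0.00) ✓; LQ at 20.70° ✓; |LQ| = 35.70 ✓; ∠LQN = 109.2° ✓; |QN| = 35.00 ✓; ∠(QN, NC) = 90.00° ✓; |NC| = 28.00 ✗.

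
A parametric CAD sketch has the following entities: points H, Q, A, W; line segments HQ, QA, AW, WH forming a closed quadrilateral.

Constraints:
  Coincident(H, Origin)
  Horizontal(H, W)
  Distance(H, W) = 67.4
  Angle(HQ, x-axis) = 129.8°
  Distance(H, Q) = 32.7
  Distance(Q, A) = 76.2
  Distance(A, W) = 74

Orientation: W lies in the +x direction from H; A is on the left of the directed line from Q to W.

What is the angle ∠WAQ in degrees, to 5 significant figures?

75.368°

Checks: HQ at 129.8° ✓; |QA| = 76.20 ✓; |AW| = 74.00 ✓.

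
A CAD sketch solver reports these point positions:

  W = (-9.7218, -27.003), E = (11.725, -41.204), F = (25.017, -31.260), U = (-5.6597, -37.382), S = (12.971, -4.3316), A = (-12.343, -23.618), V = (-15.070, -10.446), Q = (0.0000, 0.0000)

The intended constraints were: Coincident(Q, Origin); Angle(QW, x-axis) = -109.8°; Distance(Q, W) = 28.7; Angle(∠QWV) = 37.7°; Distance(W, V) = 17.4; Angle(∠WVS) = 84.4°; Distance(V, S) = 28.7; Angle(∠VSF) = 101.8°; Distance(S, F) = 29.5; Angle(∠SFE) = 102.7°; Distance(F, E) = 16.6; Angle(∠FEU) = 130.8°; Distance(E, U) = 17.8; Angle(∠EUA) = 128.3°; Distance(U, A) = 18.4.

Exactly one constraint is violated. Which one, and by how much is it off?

Distance(U, A) = 18.4 — off by 3.10.

Q = (0.00, 0.00) ✓; QW at -109.8° ✓; |QW| = 28.70 ✓; ∠QWV = 37.70° ✓; |WV| = 17.40 ✓; ∠WVS = 84.40° ✓; |VS| = 28.70 ✓; ∠VSF = 101.8° ✓; |SF| = 29.50 ✓; ∠SFE = 102.7° ✓; |FE| = 16.60 ✓; ∠FEU = 130.8° ✓; |EU| = 17.80 ✓; ∠EUA = 128.3° ✓; |UA| = 15.30 ✗.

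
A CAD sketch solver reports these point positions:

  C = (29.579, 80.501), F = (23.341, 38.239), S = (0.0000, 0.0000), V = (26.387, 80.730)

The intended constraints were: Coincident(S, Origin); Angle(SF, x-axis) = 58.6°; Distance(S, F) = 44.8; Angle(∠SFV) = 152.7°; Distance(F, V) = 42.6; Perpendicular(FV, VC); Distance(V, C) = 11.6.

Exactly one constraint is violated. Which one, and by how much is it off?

Distance(V, C) = 11.6 — off by 8.40.

S = (0.00, 0.00) ✓; SF at 58.60° ✓; |SF| = 44.80 ✓; ∠SFV = 152.7° ✓; |FV| = 42.60 ✓; ∠(FV, VC) = 90.00° ✓; |VC| = 3.200 ✗.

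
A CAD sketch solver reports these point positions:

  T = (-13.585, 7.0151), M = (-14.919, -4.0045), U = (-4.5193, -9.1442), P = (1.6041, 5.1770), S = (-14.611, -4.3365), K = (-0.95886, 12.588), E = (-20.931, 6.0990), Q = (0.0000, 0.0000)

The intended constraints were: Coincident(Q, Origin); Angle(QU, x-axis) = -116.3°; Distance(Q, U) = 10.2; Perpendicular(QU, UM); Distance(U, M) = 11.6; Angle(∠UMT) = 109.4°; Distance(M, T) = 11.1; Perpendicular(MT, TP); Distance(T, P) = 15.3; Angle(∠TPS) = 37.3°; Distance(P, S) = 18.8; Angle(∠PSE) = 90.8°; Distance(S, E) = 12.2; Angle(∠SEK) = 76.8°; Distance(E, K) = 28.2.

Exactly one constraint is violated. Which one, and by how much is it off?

Distance(E, K) = 28.2 — off by 7.20.

Q = (0.00, 0.00) ✓; QU at -116.3° ✓; |QU| = 10.20 ✓; ∠(QU, UM) = 90.00° ✓; |UM| = 11.60 ✓; ∠UMT = 109.4° ✓; |MT| = 11.10 ✓; ∠(MT, TP) = 90.00° ✓; |TP| = 15.30 ✓; ∠TPS = 37.30° ✓; |PS| = 18.80 ✓; ∠PSE = 90.80° ✓; |SE| = 12.20 ✓; ∠SEK = 76.80° ✓; |EK| = 21.00 ✗.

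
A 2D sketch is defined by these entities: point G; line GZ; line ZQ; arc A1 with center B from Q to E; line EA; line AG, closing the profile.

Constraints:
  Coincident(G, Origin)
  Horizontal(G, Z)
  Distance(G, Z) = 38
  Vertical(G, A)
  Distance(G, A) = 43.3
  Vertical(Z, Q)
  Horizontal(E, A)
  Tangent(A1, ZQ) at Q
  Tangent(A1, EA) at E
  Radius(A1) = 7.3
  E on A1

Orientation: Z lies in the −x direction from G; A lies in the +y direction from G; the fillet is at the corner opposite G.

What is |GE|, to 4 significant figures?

53.08

G is at the origin; G and Z share the same y with |GZ| = 38.0 and Z on the −x side, so Z = (-38.00, 0.000). GA is vertical with |GA| = 43.3 and A on the +y side, so A = (0.000, 43.30). The virtual corner opposite G is at (-38.00, 43.30). The tangent condition forces BQ to be normal to ZQ and since A1 is tangent to EA there, BE ⟂ EA, with radius 7.3, so the center B sits 7.3 in from both sides at B = (-30.70, 36.00). That places the tangent points at Q = (-38.00, 36.00) on ZQ and E = (-30.70, 43.30) on EA. Then |GE| = |E − G| = 53.08.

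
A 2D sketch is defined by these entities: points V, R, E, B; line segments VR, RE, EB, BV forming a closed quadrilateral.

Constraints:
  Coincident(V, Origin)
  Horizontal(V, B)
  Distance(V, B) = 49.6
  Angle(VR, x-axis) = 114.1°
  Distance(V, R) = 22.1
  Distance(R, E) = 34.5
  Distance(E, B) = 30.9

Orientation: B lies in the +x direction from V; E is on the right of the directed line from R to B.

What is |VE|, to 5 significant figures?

18.705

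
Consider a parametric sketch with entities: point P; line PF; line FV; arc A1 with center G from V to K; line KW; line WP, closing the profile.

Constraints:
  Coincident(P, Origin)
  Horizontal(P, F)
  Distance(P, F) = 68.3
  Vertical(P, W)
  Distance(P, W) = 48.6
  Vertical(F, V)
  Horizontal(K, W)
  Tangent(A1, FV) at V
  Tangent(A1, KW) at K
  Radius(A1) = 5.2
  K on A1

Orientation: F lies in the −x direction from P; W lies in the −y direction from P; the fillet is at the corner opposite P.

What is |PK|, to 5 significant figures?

79.647

P is at the origin; PF is horizontal with |PF| = 68.3 and F on the −x side, so F = (-68.300, 0.0000). P and W share the same x with |PW| = 48.6 and W on the −y side, so W = (0.0000, -48.600). The virtual corner opposite P is at (-68.300, -48.600). A1 meets FV tangentially, so GV is at right angles to FV and tangency of A1 to KW means the radius GK is perpendicular to KW, with radius 5.2, so the center G sits 5.2 in from both sides at G = (-63.100, -43.400). That places the tangent points at V = (-68.300, -43.400) on FV and K = (-63.100, -48.600) on KW. Then |PK| = |K − P| = 79.647.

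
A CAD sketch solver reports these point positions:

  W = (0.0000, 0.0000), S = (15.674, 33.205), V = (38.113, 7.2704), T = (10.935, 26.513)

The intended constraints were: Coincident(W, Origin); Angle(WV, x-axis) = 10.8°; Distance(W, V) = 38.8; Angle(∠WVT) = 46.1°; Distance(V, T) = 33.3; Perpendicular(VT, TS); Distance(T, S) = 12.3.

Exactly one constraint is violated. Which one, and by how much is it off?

Distance(T, S) = 12.3 — off by 4.10.

W = (0.00, 0.00) ✓; WV at 10.80° ✓; |WV| = 38.80 ✓; ∠WVT = 46.10° ✓; |VT| = 33.30 ✓; ∠(VT, TS) = 90.01° ✓; |TS| = 8.200 ✗.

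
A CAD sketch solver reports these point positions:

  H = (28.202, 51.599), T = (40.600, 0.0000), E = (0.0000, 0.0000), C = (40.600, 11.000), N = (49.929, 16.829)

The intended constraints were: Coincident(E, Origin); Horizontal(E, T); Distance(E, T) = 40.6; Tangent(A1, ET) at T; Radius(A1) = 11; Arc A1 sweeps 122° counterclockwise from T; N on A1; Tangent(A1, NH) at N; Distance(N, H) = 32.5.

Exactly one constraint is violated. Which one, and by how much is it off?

Distance(N, H) = 32.5 — off by 8.50.

E = (0.00, 0.00) ✓; E.y = 0.00, T.y = 0.00 ✓; |ET| = 40.60 ✓; ∠(CT, TE) = 90.00° ✓; |CT| = 11.00 ✓; bearing(C→N) − bearing(C→T) = 122.0° ✓; |CN| = 11.00 ✓; ∠(CN, NH) = 90.00° ✓; |NH| = 41.00 ✗.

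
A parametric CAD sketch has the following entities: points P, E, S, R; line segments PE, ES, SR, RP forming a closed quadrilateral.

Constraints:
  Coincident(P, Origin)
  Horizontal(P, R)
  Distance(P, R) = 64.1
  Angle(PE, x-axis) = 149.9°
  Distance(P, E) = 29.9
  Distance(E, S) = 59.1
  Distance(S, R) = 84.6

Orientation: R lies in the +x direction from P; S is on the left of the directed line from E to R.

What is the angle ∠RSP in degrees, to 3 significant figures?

48.7°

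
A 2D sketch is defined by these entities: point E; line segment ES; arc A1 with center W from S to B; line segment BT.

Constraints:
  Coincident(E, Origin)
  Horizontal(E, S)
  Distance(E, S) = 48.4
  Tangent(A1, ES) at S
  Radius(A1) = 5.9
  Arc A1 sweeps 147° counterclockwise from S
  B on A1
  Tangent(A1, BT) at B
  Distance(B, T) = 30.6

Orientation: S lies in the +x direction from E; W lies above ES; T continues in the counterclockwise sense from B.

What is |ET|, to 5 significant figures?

37.821

E is at the origin; E and S share the same y with |ES| = 48.4 and S on the +x side, so S = (48.400, 0.0000). The tangent condition forces WS to be normal to ES, so W = S + (0, 5.9) = (48.400, 5.9000). On A1, S sits at bearing -90° from W; a 147° counterclockwise sweep puts B at bearing 57°, so B = W + 5.9·(cos 57°, sin 57°) = (51.613, 10.848). A1 meets BT tangentially, so WB is at right angles to BT, so BT runs along (−sin 57°, cos 57°); with |BT| = 30.6, T = (25.950, 27.514). Then |ET| = |T − E| = 37.821.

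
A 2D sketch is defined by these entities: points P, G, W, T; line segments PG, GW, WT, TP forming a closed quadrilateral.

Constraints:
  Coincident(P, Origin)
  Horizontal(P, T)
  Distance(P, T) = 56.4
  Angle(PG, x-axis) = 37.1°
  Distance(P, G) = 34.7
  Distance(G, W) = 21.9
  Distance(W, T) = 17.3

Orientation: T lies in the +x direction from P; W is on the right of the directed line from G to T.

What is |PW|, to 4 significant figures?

39.33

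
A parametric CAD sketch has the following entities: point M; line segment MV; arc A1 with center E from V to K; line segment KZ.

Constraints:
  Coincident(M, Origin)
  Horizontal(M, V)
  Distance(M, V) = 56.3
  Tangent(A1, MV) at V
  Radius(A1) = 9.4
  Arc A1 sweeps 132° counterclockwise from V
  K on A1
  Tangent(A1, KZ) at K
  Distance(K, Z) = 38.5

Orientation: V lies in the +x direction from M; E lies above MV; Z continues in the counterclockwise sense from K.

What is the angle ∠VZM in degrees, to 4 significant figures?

63.23°

M is at the origin; M and V share the same y with |MV| = 56.3 and V on the +x side, so V = (56.30, 0.000). The tangent condition forces EV to be normal to MV, so E = V + (0, 9.4) = (56.30, 9.400). On A1, V sits at bearing -90° from E; a 132° counterclockwise sweep puts K at bearing 42°, so K = E + 9.4·(cos 42°, sin 42°) = (63.29, 15.69). The tangent condition forces EK to be normal to KZ, so KZ runs along (−sin 42°, cos 42°); with |KZ| = 38.5, Z = (37.52, 44.30). Then cos ∠VZM = ZV·ZM / (|ZV||ZM|), giving 63.23°.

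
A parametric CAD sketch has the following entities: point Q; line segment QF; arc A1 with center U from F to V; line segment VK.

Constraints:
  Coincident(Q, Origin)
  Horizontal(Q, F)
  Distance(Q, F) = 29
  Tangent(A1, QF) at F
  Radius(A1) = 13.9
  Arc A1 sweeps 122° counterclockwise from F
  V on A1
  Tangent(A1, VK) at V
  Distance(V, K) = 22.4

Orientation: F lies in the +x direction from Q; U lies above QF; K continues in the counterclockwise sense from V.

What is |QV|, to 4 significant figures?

46.00

Tangency of A1 to QF means the radius UF is perpendicular to QF, so U = F + (0, 13.9) = (29.00, 13.90). On A1, F sits at bearing -90° from U; a 122° counterclockwise sweep puts V at bearing 32°, so V = U + 13.9·(cos 32°, sin 32°) = (40.79, 21.27). Then |QV| = |V − Q| = 46.00.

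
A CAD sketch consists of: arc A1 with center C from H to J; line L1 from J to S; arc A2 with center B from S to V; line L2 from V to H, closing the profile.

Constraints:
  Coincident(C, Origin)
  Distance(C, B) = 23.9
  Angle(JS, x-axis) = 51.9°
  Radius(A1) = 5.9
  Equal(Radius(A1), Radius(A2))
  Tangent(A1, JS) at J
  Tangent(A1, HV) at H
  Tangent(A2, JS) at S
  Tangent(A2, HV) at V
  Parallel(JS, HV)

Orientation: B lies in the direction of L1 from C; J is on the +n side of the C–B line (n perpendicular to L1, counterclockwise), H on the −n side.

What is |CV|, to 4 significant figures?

24.62

Tangency of A1 to both parallel lines with radius 5.9 puts J and H at C ± 5.9·n: J = (-4.643, 3.641), H = (4.643, -3.641). Equal radii place S and V the same way about B: S = B + 5.9·n = (10.10, 22.45), V = B − 5.9·n = (19.39, 15.17). Then |CV| = |V − C| = 24.62.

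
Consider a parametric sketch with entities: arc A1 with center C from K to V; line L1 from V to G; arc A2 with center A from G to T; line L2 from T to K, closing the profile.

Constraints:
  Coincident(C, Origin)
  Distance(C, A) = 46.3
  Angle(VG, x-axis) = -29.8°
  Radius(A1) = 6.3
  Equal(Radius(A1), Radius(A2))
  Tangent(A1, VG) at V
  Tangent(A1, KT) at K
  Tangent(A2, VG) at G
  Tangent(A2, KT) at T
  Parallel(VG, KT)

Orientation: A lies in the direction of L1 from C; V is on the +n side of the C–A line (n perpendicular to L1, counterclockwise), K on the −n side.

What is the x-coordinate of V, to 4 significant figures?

3.131

The slot axis is L1's direction at -29.8°, so u = (cos -29.8°, sin -29.8°) = (0.8678, -0.4970) and n = (−sin -29.8°, cos -29.8°) = (0.4970, 0.8678). C is at the origin and A lies 46.3 along u from C, so A = 46.3·u = (40.18, -23.01). Tangency of A1 to both parallel lines with radius 6.3 puts V and K at C ± 6.3·n: V = (3.131, 5.467), K = (-3.131, -5.467). So V.x = 3.131.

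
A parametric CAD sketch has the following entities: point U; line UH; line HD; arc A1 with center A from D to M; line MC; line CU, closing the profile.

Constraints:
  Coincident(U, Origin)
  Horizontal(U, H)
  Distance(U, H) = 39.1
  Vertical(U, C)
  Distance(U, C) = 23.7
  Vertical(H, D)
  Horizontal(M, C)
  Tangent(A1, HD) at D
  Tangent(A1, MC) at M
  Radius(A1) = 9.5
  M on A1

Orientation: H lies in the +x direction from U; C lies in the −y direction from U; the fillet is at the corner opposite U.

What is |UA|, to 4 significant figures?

32.83

U and C share the same x with |UC| = 23.7 and C on the −y side, so C = (0.000, -23.70). The virtual corner opposite U is at (39.10, -23.70). The tangent condition forces AD to be normal to HD and A1 meets MC tangentially, so AM is at right angles to MC, with radius 9.5, so the center A sits 9.5 in from both sides at A = (29.60, -14.20). Then |UA| = |A − U| = 32.83.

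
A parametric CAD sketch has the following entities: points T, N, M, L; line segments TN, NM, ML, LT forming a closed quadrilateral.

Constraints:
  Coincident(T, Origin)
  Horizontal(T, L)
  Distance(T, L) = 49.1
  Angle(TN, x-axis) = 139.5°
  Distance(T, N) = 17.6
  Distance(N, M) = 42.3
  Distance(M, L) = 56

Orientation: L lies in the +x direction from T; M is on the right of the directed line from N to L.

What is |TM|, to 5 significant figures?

28.419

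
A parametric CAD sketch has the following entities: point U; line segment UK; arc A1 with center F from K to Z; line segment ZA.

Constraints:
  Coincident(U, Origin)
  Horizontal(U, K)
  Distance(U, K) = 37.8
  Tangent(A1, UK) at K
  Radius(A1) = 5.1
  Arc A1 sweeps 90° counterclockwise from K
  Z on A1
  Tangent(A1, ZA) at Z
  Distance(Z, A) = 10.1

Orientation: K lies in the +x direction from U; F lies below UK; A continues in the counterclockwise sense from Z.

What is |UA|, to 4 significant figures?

36.06

U is at the origin; U and K share the same y with |UK| = 37.8 and K on the +x side, so K = (37.80, 0.000). The tangent condition forces FK to be normal to UK, so F = K + (0, -5.1) = (37.80, -5.100). On A1, K sits at bearing 90° from F; a 90° counterclockwise sweep puts Z at bearing 180°, so Z = F + 5.1·(cos 180°, sin 180°) = (32.70, -5.100). Since A1 is tangent to ZA there, FZ ⟂ ZA, so ZA runs along (−sin 180°, cos 180°); with |ZA| = 10.1, A = (32.70, -15.20). Then |UA| = |A − U| = 36.06.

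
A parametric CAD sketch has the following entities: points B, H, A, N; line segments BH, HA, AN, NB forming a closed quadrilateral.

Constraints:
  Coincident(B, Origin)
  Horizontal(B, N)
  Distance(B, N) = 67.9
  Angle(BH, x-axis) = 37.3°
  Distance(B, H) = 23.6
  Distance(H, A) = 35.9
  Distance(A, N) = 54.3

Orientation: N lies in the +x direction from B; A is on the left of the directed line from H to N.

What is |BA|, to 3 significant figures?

58.5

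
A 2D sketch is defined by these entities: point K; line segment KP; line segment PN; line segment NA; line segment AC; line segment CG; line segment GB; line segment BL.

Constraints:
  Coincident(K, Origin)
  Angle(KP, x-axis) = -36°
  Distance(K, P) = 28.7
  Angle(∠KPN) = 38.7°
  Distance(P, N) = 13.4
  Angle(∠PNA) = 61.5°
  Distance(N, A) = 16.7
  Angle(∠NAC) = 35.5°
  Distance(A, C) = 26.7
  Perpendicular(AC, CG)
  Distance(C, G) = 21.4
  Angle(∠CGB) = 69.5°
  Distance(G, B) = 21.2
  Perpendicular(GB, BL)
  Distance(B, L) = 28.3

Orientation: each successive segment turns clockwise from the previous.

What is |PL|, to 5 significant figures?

9.0591

K is at the origin; KP runs at -36.0° with length 28.7, so P = (23.219, -16.869). ∠KPN = 38.7° gives PN at -177.30° from the x-axis; with |PN| = 13.4, N = (9.8337, -17.501). ∠PNA = 61.5° gives NA at 64.200° from the x-axis; with |NA| = 16.7, A = (17.102, -2.4653). ∠NAC = 35.5° gives AC at -80.300° from the x-axis; with |AC| = 26.7, C = (21.601, -28.784). AC ⟂ CG, so CG runs at -170.30°; with |CG| = 21.4, G = (0.50663, -32.389). ∠CGB = 69.5° gives GB at 79.200° from the x-axis; with |GB| = 21.2, B = (4.4791, -11.565). GB is perpendicular to BL, so BL runs at -10.800°; with |BL| = 28.3, L = (32.278, -16.868). Then |PL| = |L − P| = 9.0591.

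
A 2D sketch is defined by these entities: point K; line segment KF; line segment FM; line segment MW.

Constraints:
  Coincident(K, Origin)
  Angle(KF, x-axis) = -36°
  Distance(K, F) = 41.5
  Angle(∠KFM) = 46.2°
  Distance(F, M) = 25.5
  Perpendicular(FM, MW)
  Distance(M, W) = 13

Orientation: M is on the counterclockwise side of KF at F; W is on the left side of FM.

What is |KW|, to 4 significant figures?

17.26

K is at the origin; KF runs at -36.0° with length 41.5, so F = 41.5·(cos -36.0°, sin -36.0°) = (33.57, -24.39). ∠KFM = 46.2°, so FM runs at -36.0° + (180° − 46.2°) = 97.80° from the x-axis; with |FM| = 25.5, M = F + 25.5·(cos 97.80°, sin 97.80°) = (30.11, 0.8710). FM is perpendicular to MW; with |MW| = 13.0 on the left of FM, W = M + 13.0·(-0.9907, -0.1357) = (17.23, -0.8933). Then |KW| = |W − K| = 17.26.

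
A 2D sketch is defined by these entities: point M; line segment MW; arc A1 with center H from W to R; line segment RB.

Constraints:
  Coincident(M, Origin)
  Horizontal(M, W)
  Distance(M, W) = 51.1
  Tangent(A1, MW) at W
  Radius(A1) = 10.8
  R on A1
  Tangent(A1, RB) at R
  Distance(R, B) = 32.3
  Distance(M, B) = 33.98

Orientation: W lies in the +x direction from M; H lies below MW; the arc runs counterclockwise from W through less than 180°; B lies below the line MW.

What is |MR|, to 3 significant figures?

43.4

Checks: |HW| = 10.80 ✓; |HR| = 10.80 ✓; ∠(HR, RB) = 90.00° ✓; |RB| = 32.30 ✓; |MB| = 33.98 ✓.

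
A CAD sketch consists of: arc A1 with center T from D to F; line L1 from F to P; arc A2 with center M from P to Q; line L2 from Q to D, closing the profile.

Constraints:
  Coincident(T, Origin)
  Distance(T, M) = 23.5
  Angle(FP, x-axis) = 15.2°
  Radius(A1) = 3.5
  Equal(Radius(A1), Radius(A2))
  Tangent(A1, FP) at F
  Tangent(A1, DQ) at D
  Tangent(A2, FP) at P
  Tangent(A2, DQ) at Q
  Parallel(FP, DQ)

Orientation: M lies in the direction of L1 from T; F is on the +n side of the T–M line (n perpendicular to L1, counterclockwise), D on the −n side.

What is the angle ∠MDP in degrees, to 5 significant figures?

8.1162°

The slot axis is L1's direction at 15.2°, so u = (cos 15.2°, sin 15.2°) = (0.96502, 0.26219) and n = (−sin 15.2°, cos 15.2°) = (-0.26219, 0.96502). T is at the origin and M lies 23.5 along u from T, so M = 23.5·u = (22.678, 6.1614). Tangency of A1 to both parallel lines with radius 3.5 puts F and D at T ± 3.5·n: F = (-0.91766, 3.3776), D = (0.91766, -3.3776). Equal radii place P and Q the same way about M: P = M + 3.5·n = (21.760, 9.5390), Q = M − 3.5·n = (23.596, 2.7839). Then cos ∠MDP = DM·DP / (|DM||DP|), giving 8.1162°.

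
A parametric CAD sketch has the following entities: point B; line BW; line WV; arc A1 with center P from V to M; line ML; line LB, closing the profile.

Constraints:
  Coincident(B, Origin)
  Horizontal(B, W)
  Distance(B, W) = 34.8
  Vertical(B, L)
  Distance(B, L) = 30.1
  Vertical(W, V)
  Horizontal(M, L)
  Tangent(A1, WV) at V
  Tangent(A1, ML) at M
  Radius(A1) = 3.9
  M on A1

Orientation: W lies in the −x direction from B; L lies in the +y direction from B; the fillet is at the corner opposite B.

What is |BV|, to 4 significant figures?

43.56

B is at the origin; BW is horizontal with |BW| = 34.8 and W on the −x side, so W = (-34.80, 0.000). BL is vertical with |BL| = 30.1 and L on the +y side, so L = (0.000, 30.10). The virtual corner opposite B is at (-34.80, 30.10). A1 meets WV tangentially, so PV is at right angles to WV and tangency of A1 to ML means the radius PM is perpendicular to ML, with radius 3.9, so the center P sits 3.9 in from both sides at P = (-30.90, 26.20). That places the tangent points at V = (-34.80, 26.20) on WV and M = (-30.90, 30.10) on ML. Then |BV| = |V − B| = 43.56.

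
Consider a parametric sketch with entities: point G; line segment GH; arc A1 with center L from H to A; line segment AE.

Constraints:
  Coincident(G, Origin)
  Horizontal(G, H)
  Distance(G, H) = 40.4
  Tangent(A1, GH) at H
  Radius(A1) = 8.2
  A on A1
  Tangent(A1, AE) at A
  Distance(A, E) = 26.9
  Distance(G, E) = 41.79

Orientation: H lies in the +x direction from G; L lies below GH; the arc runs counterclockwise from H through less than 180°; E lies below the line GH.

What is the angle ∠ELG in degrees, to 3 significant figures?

71.3°

G is at the origin; GH is horizontal with |GH| = 40.4 and H on the +x side, so H = (40.4, 0.00). Tangency of A1 to GH means the radius LH is perpendicular to GH, so L = H + (0, -8.2) = (40.4, -8.20). Since LA ⟂ AE (tangency), |LE| = √(8.2² + 26.9²) = 28.1 regardless of where A sits on A1. So E lies on both circle(G, 41.79) and circle(L, 28.1); the below-GH intersection is E = (26.3, -32.5). A is the foot of the tangent from E: A = (32.4, -6.32).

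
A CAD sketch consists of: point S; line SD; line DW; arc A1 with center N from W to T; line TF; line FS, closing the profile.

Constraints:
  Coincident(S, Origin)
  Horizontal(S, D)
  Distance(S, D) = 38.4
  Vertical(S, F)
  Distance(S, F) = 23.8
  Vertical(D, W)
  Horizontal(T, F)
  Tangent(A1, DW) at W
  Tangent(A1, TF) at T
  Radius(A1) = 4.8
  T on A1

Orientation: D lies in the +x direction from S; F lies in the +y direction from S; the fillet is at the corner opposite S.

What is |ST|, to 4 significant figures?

41.18

S is at the origin; S and D share the same y with |SD| = 38.4 and D on the +x side, so D = (38.40, 0.000). SF is vertical with |SF| = 23.8 and F on the +y side, so F = (0.000, 23.80). The virtual corner opposite S is at (38.40, 23.80). Tangency of A1 to DW means the radius NW is perpendicular to DW and since A1 is tangent to TF there, NT ⟂ TF, with radius 4.8, so the center N sits 4.8 in from both sides at N = (33.60, 19.00). That places the tangent points at W = (38.40, 19.00) on DW and T = (33.60, 23.80) on TF. Then |ST| = |T − S| = 41.18.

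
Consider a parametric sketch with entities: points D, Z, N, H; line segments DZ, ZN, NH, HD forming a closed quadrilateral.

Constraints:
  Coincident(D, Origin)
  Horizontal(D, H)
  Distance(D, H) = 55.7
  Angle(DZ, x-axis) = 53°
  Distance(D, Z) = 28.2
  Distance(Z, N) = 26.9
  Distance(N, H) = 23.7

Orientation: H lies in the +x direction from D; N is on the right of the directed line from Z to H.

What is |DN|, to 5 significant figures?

32.002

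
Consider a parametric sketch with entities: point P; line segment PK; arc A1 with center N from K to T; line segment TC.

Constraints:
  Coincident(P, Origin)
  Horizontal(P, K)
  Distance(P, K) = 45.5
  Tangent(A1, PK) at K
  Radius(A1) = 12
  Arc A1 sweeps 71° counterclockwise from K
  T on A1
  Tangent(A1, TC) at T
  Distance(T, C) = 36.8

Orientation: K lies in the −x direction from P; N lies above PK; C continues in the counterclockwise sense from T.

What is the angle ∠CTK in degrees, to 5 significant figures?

144.50°

P is at the origin; P and K share the same y with |PK| = 45.5 and K on the −x side, so K = (-45.500, 0.0000). A1 meets PK tangentially, so NK is at right angles to PK, so N = K + (0, 12) = (-45.500, 12.000). On A1, K sits at bearing -90° from N; a 71° counterclockwise sweep puts T at bearing -19°, so T = N + 12.0·(cos -19°, sin -19°) = (-34.154, 8.0932). Since A1 is tangent to TC there, NT ⟂ TC, so TC runs along (−sin -19°, cos -19°); with |TC| = 36.8, C = (-22.173, 42.888). Then cos ∠CTK = TC·TK / (|TC||TK|), giving 144.50°.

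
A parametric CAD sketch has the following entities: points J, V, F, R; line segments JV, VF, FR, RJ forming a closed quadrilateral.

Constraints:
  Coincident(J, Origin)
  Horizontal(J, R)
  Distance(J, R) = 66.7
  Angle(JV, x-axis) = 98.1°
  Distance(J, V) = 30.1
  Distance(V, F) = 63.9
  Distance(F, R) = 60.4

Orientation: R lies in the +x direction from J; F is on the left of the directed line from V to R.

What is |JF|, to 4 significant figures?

78.94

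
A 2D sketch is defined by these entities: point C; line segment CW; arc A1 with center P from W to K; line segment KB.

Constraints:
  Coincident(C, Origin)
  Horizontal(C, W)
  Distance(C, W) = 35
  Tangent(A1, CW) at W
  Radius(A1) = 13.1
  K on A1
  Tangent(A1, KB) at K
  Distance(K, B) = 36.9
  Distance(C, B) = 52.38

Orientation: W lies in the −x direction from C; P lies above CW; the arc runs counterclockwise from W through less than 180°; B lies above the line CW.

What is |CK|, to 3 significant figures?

25.0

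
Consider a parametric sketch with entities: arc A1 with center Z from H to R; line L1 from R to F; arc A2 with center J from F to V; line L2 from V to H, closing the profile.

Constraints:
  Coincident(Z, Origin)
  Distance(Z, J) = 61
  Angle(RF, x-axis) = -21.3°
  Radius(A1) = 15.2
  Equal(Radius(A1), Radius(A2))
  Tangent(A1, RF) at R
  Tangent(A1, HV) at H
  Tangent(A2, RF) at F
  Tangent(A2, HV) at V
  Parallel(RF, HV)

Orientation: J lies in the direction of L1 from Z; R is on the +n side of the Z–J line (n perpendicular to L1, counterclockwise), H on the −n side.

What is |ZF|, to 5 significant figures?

62.865

The slot axis is L1's direction at -21.3°, so u = (cos -21.3°, sin -21.3°) = (0.93169, -0.36325) and n = (−sin -21.3°, cos -21.3°) = (0.36325, 0.93169). Z is at the origin and J lies 61.0 along u from Z, so J = 61.0·u = (56.833, -22.158). Tangency of A1 to both parallel lines with radius 15.2 puts R and H at Z ± 15.2·n: R = (5.5214, 14.162), H = (-5.5214, -14.162). Equal radii place F and V the same way about J: F = J + 15.2·n = (62.355, -7.9966), V = J − 15.2·n = (51.312, -36.320). Then |ZF| = |F − Z| = 62.865.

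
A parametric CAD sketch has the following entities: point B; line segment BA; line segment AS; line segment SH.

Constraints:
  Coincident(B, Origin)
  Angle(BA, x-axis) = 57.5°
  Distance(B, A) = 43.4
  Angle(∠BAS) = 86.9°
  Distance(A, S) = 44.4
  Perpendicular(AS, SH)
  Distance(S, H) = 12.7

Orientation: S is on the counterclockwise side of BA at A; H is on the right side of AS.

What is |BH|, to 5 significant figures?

70.061

B is at the origin; BA runs at 57.5° with length 43.4, so A = 43.4·(cos 57.5°, sin 57.5°) = (23.319, 36.603). ∠BAS = 86.9°, so AS runs at 57.5° + (180° − 86.9°) = 150.60° from the x-axis; with |AS| = 44.4, S = A + 44.4·(cos 150.60°, sin 150.60°) = (-15.363, 58.399). AS is perpendicular to SH; with |SH| = 12.7 on the right of AS, H = S + 12.7·(0.49090, 0.87121) = (-9.1286, 69.464). Then |BH| = |H − B| = 70.061.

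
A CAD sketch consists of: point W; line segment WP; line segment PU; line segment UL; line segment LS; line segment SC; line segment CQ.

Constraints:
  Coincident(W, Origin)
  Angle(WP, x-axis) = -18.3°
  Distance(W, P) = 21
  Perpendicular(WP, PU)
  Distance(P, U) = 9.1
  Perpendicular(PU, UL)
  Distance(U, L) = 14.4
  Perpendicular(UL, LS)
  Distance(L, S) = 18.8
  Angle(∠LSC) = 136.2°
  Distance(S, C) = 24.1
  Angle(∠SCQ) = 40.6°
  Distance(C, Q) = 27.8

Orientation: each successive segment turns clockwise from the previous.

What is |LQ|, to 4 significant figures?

17.32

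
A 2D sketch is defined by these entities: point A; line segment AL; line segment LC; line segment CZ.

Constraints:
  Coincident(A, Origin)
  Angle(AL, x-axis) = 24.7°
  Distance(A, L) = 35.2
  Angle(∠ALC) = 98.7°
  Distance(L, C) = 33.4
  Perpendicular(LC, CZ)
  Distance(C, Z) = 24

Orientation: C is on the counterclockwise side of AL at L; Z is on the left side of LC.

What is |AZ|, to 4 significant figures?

40.20

A is at the origin; AL runs at 24.7° with length 35.2, so L = 35.2·(cos 24.7°, sin 24.7°) = (31.98, 14.71). ∠ALC = 98.7°, so LC runs at 24.7° + (180° − 98.7°) = 106.0° from the x-axis; with |LC| = 33.4, C = L + 33.4·(cos 106.0°, sin 106.0°) = (22.77, 46.82). LC ⟂ CZ; with |CZ| = 24.0 on the left of LC, Z = C + 24.0·(-0.9613, -0.2756) = (-0.2971, 40.20). Then |AZ| = |Z − A| = 40.20.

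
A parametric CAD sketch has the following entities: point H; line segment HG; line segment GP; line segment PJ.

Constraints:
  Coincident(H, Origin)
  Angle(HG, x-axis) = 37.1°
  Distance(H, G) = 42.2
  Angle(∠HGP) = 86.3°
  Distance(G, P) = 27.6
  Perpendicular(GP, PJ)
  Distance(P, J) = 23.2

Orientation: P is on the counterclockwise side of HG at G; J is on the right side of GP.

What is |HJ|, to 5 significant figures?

69.889

H is at the origin; HG runs at 37.1° with length 42.2, so G = 42.2·(cos 37.1°, sin 37.1°) = (33.658, 25.455). ∠HGP = 86.3°, so GP runs at 37.1° + (180° − 86.3°) = 130.80° from the x-axis; with |GP| = 27.6, P = G + 27.6·(cos 130.80°, sin 130.80°) = (15.624, 46.348). The perpendicularity gives PJ at right angles to GP; with |PJ| = 23.2 on the right of GP, J = P + 23.2·(0.75700, 0.65342) = (33.186, 61.508). Then |HJ| = |J − H| = 69.889.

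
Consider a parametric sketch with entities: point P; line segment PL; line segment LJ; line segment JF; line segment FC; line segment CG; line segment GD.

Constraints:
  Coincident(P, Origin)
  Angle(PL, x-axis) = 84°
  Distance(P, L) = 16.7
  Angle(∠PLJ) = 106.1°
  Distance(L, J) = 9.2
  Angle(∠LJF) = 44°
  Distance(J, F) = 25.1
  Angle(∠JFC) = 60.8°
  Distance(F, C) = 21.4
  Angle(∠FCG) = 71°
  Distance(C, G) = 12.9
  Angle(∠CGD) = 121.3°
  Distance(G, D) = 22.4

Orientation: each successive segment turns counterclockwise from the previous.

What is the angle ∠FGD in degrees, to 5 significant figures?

47.642°

P is at the origin; PL runs at 84.0° with length 16.7, so L = (1.7456, 16.609). ∠PLJ = 106.1° gives LJ at 157.90° from the x-axis; with |LJ| = 9.2, J = (-6.7784, 20.070). ∠LJF = 44.0° gives JF at -66.100° from the x-axis; with |JF| = 25.1, F = (3.3906, -2.8780). ∠JFC = 60.8° gives FC at 53.100° from the x-axis; with |FC| = 21.4, C = (16.240, 14.235). ∠FCG = 71.0° gives CG at 162.10° from the x-axis; with |CG| = 12.9, G = (3.9640, 18.200). ∠CGD = 121.3° gives GD at -139.20° from the x-axis; with |GD| = 22.4, D = (-12.993, 3.5635). Then cos ∠FGD = GF·GD / (|GF||GD|), giving 47.642°.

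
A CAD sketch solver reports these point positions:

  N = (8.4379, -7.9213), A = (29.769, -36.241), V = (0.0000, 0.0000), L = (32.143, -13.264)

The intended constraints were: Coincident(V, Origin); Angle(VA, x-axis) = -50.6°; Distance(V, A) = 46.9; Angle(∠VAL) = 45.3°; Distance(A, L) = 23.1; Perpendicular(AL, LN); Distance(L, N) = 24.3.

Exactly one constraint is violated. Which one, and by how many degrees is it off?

Perpendicular(AL, LN) — off by 6.80°.

V = (0.00, 0.00) ✓; VA at -50.60° ✓; |VA| = 46.90 ✓; ∠VAL = 45.30° ✓; |AL| = 23.10 ✓; ∠(AL, LN) = 83.20° ✗; |LN| = 24.30 ✓.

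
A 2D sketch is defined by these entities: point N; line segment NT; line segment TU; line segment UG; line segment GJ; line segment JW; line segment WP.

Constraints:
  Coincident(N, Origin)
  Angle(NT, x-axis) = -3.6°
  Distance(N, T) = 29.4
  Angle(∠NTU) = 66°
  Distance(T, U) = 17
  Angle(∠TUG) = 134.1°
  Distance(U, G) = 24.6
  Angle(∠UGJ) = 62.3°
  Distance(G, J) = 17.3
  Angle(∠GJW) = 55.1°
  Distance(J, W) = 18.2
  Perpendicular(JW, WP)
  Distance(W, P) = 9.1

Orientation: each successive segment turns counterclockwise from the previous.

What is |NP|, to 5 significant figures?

27.345

∠GJW = 55.1° gives JW at 38.900° from the x-axis; with |JW| = 18.2, W = (16.262, 18.147). The perpendicularity gives WP at right angles to JW, so WP runs at 128.90°; with |WP| = 9.1, P = (10.547, 25.229). Then |NP| = |P − N| = 27.345.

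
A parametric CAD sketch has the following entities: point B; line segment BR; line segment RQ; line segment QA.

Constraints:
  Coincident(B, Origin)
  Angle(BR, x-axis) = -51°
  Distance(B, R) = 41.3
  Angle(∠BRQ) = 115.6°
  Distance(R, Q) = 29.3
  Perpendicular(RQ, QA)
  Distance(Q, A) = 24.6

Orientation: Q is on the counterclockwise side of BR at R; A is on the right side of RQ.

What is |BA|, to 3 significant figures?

77.8

B is at the origin; BR runs at -51.0° with length 41.3, so R = 41.3·(cos -51.0°, sin -51.0°) = (26.0, -32.1). ∠BRQ = 115.6°, so RQ runs at -51.0° + (180° − 115.6°) = 13.4° from the x-axis; with |RQ| = 29.3, Q = R + 29.3·(cos 13.4°, sin 13.4°) = (54.5, -25.3). RQ ⟂ QA; with |QA| = 24.6 on the right of RQ, A = Q + 24.6·(0.232, -0.973) = (60.2, -49.2). Then |BA| = |A − B| = 77.8.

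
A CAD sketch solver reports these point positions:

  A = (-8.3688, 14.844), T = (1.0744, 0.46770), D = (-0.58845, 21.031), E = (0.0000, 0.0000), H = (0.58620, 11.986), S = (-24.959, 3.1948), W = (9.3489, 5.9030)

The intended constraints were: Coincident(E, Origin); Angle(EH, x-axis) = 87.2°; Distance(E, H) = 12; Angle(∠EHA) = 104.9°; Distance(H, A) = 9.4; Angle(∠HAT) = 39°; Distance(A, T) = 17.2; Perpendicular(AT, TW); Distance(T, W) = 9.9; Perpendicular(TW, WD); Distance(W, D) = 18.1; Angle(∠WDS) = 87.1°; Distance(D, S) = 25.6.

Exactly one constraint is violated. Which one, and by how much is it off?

Distance(D, S) = 25.6 — off by 4.60.

E = (0.00, 0.00) ✓; EH at 87.20° ✓; |EH| = 12.00 ✓; ∠EHA = 104.9° ✓; |HA| = 9.400 ✓; ∠HAT = 39.00° ✓; |AT| = 17.20 ✓; ∠(AT, TW) = 90.00° ✓; |TW| = 9.900 ✓; ∠(TW, WD) = 90.00° ✓; |WD| = 18.10 ✓; ∠WDS = 87.10° ✓; |DS| = 30.20 ✗.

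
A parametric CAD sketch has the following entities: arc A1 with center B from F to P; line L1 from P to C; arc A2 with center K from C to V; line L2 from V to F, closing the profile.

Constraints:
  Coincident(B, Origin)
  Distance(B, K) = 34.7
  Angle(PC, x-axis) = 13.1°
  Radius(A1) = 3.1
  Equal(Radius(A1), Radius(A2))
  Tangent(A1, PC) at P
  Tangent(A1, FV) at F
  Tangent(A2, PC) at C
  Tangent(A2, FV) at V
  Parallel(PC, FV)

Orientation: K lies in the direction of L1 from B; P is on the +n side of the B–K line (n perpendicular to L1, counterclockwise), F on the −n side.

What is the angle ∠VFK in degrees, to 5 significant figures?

5.1051°

The slot axis is L1's direction at 13.1°, so u = (cos 13.1°, sin 13.1°) = (0.97398, 0.22665) and n = (−sin 13.1°, cos 13.1°) = (-0.22665, 0.97398). B is at the origin and K lies 34.7 along u from B, so K = 34.7·u = (33.797, 7.8648). Tangency of A1 to both parallel lines with radius 3.1 puts P and F at B ± 3.1·n: P = (-0.70262, 3.0193), F = (0.70262, -3.0193). Equal radii place C and V the same way about K: C = K + 3.1·n = (33.094, 10.884), V = K − 3.1·n = (34.500, 4.8455). Then cos ∠VFK = FV·FK / (|FV||FK|), giving 5.1051°.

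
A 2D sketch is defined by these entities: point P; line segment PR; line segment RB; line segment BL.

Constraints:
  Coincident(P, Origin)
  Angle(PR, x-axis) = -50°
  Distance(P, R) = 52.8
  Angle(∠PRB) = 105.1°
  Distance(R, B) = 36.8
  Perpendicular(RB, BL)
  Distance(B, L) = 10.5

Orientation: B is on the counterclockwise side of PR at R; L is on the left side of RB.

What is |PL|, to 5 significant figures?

64.762

∠PRB = 105.1°, so RB runs at -50.0° + (180° − 105.1°) = 24.900° from the x-axis; with |RB| = 36.8, B = R + 36.8·(cos 24.900°, sin 24.900°) = (67.318, -24.953). RB is perpendicular to BL; with |BL| = 10.5 on the left of RB, L = B + 10.5·(-0.42104, 0.90704) = (62.898, -15.429). Then |PL| = |L − P| = 64.762.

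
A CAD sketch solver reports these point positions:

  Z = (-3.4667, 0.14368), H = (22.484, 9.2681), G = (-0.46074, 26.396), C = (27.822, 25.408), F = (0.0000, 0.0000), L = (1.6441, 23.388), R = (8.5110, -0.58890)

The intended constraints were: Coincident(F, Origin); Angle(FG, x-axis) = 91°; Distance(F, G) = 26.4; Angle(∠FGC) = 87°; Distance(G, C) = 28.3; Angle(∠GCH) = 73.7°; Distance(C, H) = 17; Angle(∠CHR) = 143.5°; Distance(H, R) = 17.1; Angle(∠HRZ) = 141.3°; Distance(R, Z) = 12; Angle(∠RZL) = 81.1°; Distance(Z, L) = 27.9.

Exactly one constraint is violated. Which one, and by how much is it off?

Distance(Z, L) = 27.9 — off by 4.10.

F = (0.00, 0.00) ✓; FG at 91.00° ✓; |FG| = 26.40 ✓; ∠FGC = 87.00° ✓; |GC| = 28.30 ✓; ∠GCH = 73.70° ✓; |CH| = 17.00 ✓; ∠CHR = 143.5° ✓; |HR| = 17.10 ✓; ∠HRZ = 141.3° ✓; |RZ| = 12.00 ✓; ∠RZL = 81.10° ✓; |ZL| = 23.80 ✗.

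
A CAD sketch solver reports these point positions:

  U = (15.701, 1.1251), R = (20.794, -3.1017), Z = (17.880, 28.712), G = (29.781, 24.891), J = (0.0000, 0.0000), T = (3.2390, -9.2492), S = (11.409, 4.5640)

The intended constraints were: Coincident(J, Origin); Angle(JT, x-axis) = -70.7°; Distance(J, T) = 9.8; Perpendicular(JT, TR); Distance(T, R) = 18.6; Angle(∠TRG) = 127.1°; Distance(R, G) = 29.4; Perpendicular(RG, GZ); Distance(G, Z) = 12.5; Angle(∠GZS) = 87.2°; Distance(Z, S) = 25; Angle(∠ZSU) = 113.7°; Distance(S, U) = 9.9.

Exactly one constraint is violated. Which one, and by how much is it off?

Distance(S, U) = 9.9 — off by 4.40.

J = (0.00, 0.00) ✓; JT at -70.70° ✓; |JT| = 9.800 ✓; ∠(JT, TR) = 90.00° ✓; |TR| = 18.60 ✓; ∠TRG = 127.1° ✓; |RG| = 29.40 ✓; ∠(RG, GZ) = 90.00° ✓; |GZ| = 12.50 ✓; ∠GZS = 87.20° ✓; |ZS| = 25.00 ✓; ∠ZSU = 113.7° ✓; |SU| = 5.500 ✗.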